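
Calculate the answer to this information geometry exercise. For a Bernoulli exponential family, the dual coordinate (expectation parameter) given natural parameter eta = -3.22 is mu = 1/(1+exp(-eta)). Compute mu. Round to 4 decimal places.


Dual coordinate (expectation parameter) for Bernoulli:
mu = 1/(1+exp(-eta)).
eta = -3.22.
exp(-eta) = exp(3.22) = 25.02812.
mu = 1/(1+25.02812) = 0.0384

0.0384


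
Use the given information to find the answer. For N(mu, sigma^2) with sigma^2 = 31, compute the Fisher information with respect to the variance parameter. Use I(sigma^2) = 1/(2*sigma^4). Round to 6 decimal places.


Fisher information for variance: I(sigma^2) = 1/(2*sigma^4).
sigma^2 = 31, so sigma^4 = 961.
I = 1/(2*961) = 1/1922 = 0.000520

0.000520


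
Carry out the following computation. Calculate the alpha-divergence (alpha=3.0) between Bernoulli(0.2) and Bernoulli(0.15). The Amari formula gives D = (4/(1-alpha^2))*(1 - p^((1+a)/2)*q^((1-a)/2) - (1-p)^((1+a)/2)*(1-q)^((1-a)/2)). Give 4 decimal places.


Amari alpha-divergence:
D = (4/(1-alpha^2))*(1 - p^((1+a)/2)*q^((1-a)/2) - (1-p)^((1+a)/2)*(1-q)^((1-a)/2)).
alpha = 3.0, p = 0.2, q = 0.15.
e1 = (1+alpha)/2 = 2.0, e2 = (1-alpha)/2 = -1.0.
t1 = p^e1 * q^e2 = 0.2^2.0 * 0.15^-1.0 = 0.266667.
t2 = (1-p)^e1 * (1-q)^e2 = 0.8^2.0 * 0.85^-1.0 = 0.752941.
4/(1-alpha^2) = -0.5.
D = -0.5*(1 - 0.266667 - 0.752941) = 0.0098

0.0098


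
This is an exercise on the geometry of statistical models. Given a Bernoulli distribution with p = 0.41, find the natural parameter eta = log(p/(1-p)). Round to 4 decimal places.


Natural parameter for Bernoulli: eta = log(p/(1-p)).
p = 0.41, 1-p = 0.59.
p/(1-p) = 0.694915.
eta = log(0.694915) = -0.3640

-0.3640


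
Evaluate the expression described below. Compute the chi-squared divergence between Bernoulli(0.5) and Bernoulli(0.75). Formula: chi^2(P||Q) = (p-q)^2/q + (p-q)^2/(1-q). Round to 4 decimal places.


Chi-squared divergence between Bernoulli distributions:
chi^2 = (p-q)^2/q + (p-q)^2/(1-q).
p = 0.5, q = 0.75, p-q = -0.25.
(p-q)^2 = 0.0625.
term1 = 0.0625/0.75 = 0.083333.
term2 = 0.0625/0.25 = 0.25.
chi^2 = 0.083333 + 0.25 = 0.3333

0.3333


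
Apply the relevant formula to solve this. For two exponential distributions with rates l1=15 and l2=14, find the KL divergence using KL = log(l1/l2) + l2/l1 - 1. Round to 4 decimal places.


KL divergence for exponential family:
KL = log(l1/l2) + l2/l1 - 1.
log(15/14) = 0.068993.
14/15 = 0.933333.
KL = 0.068993 + 0.933333 - 1 = 0.0023

0.0023


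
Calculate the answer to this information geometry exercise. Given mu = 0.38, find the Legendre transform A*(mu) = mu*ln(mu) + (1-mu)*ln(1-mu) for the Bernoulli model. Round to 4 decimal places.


Legendre transform for Bernoulli:
A*(mu) = mu*log(mu) + (1-mu)*log(1-mu).
mu = 0.38, 1-mu = 0.62.
mu*log(mu) = 0.38*log(0.38) = -0.367682.
(1-mu)*log(1-mu) = 0.62*log(0.62) = -0.296382.
A* = -0.367682 + -0.296382 = -0.6641

-0.6641


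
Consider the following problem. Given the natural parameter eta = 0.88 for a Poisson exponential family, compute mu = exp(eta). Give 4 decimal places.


Expectation parameter for Poisson exponential family:
mu = exp(eta).
eta = 0.88.
mu = exp(0.88) = 2.4109

2.4109


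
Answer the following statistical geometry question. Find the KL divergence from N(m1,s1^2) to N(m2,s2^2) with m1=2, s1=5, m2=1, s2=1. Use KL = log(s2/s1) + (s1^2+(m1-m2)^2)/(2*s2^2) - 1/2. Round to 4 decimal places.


KL divergence between normal distributions:
KL = log(s2/s1) + (s1^2 + (m1-m2)^2)/(2*s2^2) - 1/2.
log(1/5) = -1.609438.
(5^2 + (2-1)^2)/(2*1^2) = (25 + 1)/2 = 13.0.
KL = -1.609438 + 13.0 - 0.5 = 10.8906

10.8906


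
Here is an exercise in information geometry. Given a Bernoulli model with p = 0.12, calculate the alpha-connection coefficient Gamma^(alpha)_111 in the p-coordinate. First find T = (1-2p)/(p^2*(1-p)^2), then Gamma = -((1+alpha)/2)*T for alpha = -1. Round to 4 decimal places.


Skewness (Amari-Chentsov) tensor: T = (1-2p)/(p^2*(1-p)^2).
p = 0.12, 1-2p = 0.76, p^2 = 0.0144, (1-p)^2 = 0.7744.
T = 0.76/(0.0144 * 0.7744) = 68.153122.
In the p-coordinate, Gamma^(alpha) = Gamma^(0) - (alpha/2)*T with Gamma^(0) = (1/2)*g'(p) = -T/2,
so Gamma^(alpha) = -((1+alpha)/2)*T.
alpha = -1, -(1+alpha)/2 = 0.0.
Gamma = 0.0 * 68.153122 = 0.0000

0.0000


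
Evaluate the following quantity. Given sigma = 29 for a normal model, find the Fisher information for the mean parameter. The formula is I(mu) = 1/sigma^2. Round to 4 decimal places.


The Fisher information for the mean of a normal distribution is I(mu) = 1/sigma^2.
sigma = 29, so sigma^2 = 841.
I(mu) = 1/841 = 0.0012

0.0012


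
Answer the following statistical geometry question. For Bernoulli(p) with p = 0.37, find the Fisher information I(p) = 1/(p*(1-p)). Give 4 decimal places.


For Bernoulli(p), Fisher information is I(p) = 1/(p*(1-p)).
p = 0.37, 1-p = 0.63.
p*(1-p) = 0.2331.
I(p) = 1/0.2331 = 4.2900

4.2900


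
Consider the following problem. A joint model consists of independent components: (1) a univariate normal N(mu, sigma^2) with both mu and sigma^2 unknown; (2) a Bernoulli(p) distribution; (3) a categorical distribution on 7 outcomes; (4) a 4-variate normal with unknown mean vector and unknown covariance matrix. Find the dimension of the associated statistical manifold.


The dimension of a statistical manifold equals the number of free
(independent) real parameters of the model. For a product of independent
blocks the parameter counts add.
- normal (mu, sigma^2): 2.
- Bernoulli (p): 1.
- categorical on 7 outcomes (probabilities sum to 1): 7-1 = 6.
- 4-variate normal: 4 (mean) + 4*5/2 = 10 (symmetric covariance) = 14.
Total = 2 + 1 + 6 + 14 = 23.
Dimension = 23

23


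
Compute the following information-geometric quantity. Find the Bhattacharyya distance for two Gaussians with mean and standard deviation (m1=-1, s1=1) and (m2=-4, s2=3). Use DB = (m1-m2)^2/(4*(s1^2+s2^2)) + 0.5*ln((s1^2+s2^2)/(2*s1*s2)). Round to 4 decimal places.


Bhattacharyya distance between two Gaussians:
DB = (m1-m2)^2/(4*(s1^2+s2^2)) + (1/2)*ln((s1^2+s2^2)/(2*s1*s2)).
(m1-m2)^2 = (3)^2 = 9.
s1^2+s2^2 = 1 + 9 = 10.
term1 = 9/40 = 0.225.
term2 = 0.5*ln(10/6.0) = 0.255413.
DB = 0.225 + 0.255413 = 0.4804

0.4804


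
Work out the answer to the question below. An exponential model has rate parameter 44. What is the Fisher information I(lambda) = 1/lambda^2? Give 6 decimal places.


Fisher information for exponential: I(lambda) = 1/lambda^2.
lambda = 44, lambda^2 = 1936.
I = 1/1936 = 0.000517

0.000517


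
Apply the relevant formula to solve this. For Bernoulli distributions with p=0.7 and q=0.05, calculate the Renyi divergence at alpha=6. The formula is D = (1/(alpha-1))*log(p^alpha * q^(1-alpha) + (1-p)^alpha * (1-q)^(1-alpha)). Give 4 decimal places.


Renyi divergence of order alpha between Bernoulli distributions:
D = (1/(alpha-1))*log(p^alpha * q^(1-alpha) + (1-p)^alpha * (1-q)^(1-alpha)).
alpha = 6, p = 0.7, q = 0.05.
p^alpha * q^(1-alpha) = 0.7^6 * 0.05^-5 = 376476.8.
(1-p)^alpha * (1-q)^(1-alpha) = 0.3^6 * 0.95^-5 = 0.000942.
sum = 376476.8 + 0.000942 = 376476.800942.
D = (1/5)*log(376476.800942) = 2.5677

2.5677


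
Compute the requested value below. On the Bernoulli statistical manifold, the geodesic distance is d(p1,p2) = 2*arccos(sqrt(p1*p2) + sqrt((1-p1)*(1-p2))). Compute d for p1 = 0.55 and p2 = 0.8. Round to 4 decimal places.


Geodesic distance on Bernoulli manifold:
d(p1,p2) = 2*arccos(sqrt(p1*p2) + sqrt((1-p1)*(1-p2))).
sqrt(p1*p2) = sqrt(0.55*0.8) = 0.663325.
sqrt((1-p1)*(1-p2)) = sqrt(0.45*0.2) = 0.3.
arg = 0.663325 + 0.3 = 0.963325.
d = 2*arccos(0.963325) = 0.5433

0.5433


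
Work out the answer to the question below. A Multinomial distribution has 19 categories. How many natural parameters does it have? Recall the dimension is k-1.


Exponential family dimension calculation:
For Multinomial with k=19 categories, dim = k-1 = 18.

18


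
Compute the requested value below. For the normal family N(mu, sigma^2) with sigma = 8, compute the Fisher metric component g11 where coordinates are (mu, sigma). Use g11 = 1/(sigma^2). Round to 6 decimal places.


For the 2-parameter normal family, the Fisher metric has:
  g11 = 1/sigma^2, g22 = 2/sigma^2.
sigma = 8, sigma^2 = 64.
g11 = 0.015625

0.015625


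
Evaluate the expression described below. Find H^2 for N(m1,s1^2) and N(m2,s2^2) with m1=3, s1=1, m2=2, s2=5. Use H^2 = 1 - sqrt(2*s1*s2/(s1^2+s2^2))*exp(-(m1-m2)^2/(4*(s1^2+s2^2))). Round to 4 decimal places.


Squared Hellinger distance for Gaussians:
H^2 = 1 - sqrt(2*s1*s2/(s1^2+s2^2)) * exp(-(m1-m2)^2/(4*(s1^2+s2^2))).
s1^2 = 1, s2^2 = 25, s1^2+s2^2 = 26.
sqrt(2*1*5/(26)) = 0.620174.
(m1-m2)^2 = (1)^2 = 1.
exp(-1/(4*26)) = exp(-0.009615) = 0.990431.
H^2 = 1 - 0.620174*0.990431 = 0.3858

0.3858


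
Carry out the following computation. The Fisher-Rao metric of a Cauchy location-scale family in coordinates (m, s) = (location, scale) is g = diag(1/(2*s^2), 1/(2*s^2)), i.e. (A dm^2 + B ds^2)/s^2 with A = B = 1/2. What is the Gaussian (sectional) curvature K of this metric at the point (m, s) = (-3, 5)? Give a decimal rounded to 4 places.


The metric has the form g = (A dm^2 + B ds^2)/s^2 with A = 1/2, B = 1/2.
Substitute u = sqrt(A/B)*m: g = B*(du^2 + ds^2)/s^2, i.e. B times the
Poincare upper half-plane metric, which has constant Gaussian curvature -1.
Scaling a 2D metric by a constant c divides the Gaussian curvature by c,
so K = -1/B = -1/(1/2) = -2.0000 everywhere (the point (m, s) = (-3, 5) is irrelevant:
the curvature is constant).
The requested Gaussian curvature is K = -2.0000.

-2.0000


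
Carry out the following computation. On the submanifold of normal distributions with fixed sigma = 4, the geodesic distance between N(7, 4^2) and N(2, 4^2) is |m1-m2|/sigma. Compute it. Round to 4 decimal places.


On the fixed-variance normal subfamily, geodesic distance = |m1-m2|/sigma.
|7 - 2| = 5.
sigma = 4.
d = 5/4 = 1.2500

1.2500


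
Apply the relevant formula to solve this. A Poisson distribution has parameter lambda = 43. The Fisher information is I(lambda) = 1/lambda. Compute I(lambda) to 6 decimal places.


Fisher information for Poisson: I(lambda) = 1/lambda.
lambda = 43.
I(lambda) = 1/43 = 0.023256

0.023256


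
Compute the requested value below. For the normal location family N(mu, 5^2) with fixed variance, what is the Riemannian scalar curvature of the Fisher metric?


This family has a single free parameter, so its statistical manifold
is 1-dimensional. The Riemann curvature tensor of any 1-dimensional
Riemannian manifold vanishes identically, so R = 0.

0


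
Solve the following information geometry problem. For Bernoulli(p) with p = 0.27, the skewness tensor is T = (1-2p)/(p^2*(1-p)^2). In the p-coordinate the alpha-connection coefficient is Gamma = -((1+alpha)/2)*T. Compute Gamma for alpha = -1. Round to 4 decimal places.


Skewness (Amari-Chentsov) tensor: T = (1-2p)/(p^2*(1-p)^2).
p = 0.27, 1-2p = 0.46, p^2 = 0.0729, (1-p)^2 = 0.5329.
T = 0.46/(0.0729 * 0.5329) = 11.840896.
In the p-coordinate, Gamma^(alpha) = Gamma^(0) - (alpha/2)*T with Gamma^(0) = (1/2)*g'(p) = -T/2,
so Gamma^(alpha) = -((1+alpha)/2)*T.
alpha = -1, -(1+alpha)/2 = 0.0.
Gamma = 0.0 * 11.840896 = 0.0000

0.0000


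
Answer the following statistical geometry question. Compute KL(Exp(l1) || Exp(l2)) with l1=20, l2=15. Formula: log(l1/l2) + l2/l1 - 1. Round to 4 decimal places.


KL divergence for exponential family:
KL = log(l1/l2) + l2/l1 - 1.
log(20/15) = 0.287682.
15/20 = 0.75.
KL = 0.287682 + 0.75 - 1 = 0.0377

0.0377


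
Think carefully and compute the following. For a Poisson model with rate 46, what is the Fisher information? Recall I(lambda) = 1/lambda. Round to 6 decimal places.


Fisher information for Poisson: I(lambda) = 1/lambda.
lambda = 46.
I(lambda) = 1/46 = 0.021739

0.021739


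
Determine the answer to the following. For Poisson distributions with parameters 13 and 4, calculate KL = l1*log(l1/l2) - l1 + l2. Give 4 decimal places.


KL divergence for Poisson:
KL = l1*log(l1/l2) - l1 + l2.
l1 = 13, l2 = 4.
log(13/4) = 1.178655.
l1*log(l1/l2) = 13 * 1.178655 = 15.322515.
KL = 15.322515 - 13 + 4 = 6.3225

6.3225


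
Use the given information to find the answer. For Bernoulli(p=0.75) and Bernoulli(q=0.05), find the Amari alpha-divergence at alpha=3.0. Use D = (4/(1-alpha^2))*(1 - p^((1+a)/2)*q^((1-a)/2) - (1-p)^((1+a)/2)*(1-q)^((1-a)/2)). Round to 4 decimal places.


Amari alpha-divergence:
D = (4/(1-alpha^2))*(1 - p^((1+a)/2)*q^((1-a)/2) - (1-p)^((1+a)/2)*(1-q)^((1-a)/2)).
alpha = 3.0, p = 0.75, q = 0.05.
e1 = (1+alpha)/2 = 2.0, e2 = (1-alpha)/2 = -1.0.
t1 = p^e1 * q^e2 = 0.75^2.0 * 0.05^-1.0 = 11.25.
t2 = (1-p)^e1 * (1-q)^e2 = 0.25^2.0 * 0.95^-1.0 = 0.065789.
4/(1-alpha^2) = -0.5.
D = -0.5*(1 - 11.25 - 0.065789) = 5.1579

5.1579


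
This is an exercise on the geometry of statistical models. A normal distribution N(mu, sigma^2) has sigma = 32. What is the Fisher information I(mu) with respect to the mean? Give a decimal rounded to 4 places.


The Fisher information for the mean of a normal distribution is I(mu) = 1/sigma^2.
sigma = 32, so sigma^2 = 1024.
I(mu) = 1/1024 = 0.0010

0.0010


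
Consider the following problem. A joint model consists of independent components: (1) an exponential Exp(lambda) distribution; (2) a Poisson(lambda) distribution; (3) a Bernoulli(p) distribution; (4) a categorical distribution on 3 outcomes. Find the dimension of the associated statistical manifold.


The dimension of a statistical manifold equals the number of free
(independent) real parameters of the model. For a product of independent
blocks the parameter counts add.
- exponential (lambda): 1.
- Poisson (lambda): 1.
- Bernoulli (p): 1.
- categorical on 3 outcomes (probabilities sum to 1): 3-1 = 2.
Total = 1 + 1 + 1 + 2 = 5.
Dimension = 5

5


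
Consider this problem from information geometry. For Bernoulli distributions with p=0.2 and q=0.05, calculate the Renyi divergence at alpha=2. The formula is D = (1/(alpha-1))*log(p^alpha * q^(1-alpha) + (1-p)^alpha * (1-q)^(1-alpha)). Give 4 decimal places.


Renyi divergence of order alpha between Bernoulli distributions:
D = (1/(alpha-1))*log(p^alpha * q^(1-alpha) + (1-p)^alpha * (1-q)^(1-alpha)).
alpha = 2, p = 0.2, q = 0.05.
p^alpha * q^(1-alpha) = 0.2^2 * 0.05^-1 = 0.8.
(1-p)^alpha * (1-q)^(1-alpha) = 0.8^2 * 0.95^-1 = 0.673684.
sum = 0.8 + 0.673684 = 1.473684.
D = (1/1)*log(1.473684) = 0.3878

0.3878


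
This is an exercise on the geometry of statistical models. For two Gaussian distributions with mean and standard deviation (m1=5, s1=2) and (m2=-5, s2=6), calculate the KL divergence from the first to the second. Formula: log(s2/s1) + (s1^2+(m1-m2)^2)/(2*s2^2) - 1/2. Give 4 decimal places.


KL divergence between normal distributions:
KL = log(s2/s1) + (s1^2 + (m1-m2)^2)/(2*s2^2) - 1/2.
log(6/2) = 1.098612.
(2^2 + (5--5)^2)/(2*6^2) = (4 + 100)/72 = 1.444444.
KL = 1.098612 + 1.444444 - 0.5 = 2.0431

2.0431


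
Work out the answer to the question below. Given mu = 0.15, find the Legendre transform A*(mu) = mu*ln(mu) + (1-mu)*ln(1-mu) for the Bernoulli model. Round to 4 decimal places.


Legendre transform for Bernoulli:
A*(mu) = mu*log(mu) + (1-mu)*log(1-mu).
mu = 0.15, 1-mu = 0.85.
mu*log(mu) = 0.15*log(0.15) = -0.284568.
(1-mu)*log(1-mu) = 0.85*log(0.85) = -0.138141.
A* = -0.284568 + -0.138141 = -0.4227

-0.4227


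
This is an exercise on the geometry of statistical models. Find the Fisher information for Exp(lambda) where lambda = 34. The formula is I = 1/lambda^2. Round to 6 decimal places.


Fisher information for exponential: I(lambda) = 1/lambda^2.
lambda = 34, lambda^2 = 1156.
I = 1/1156 = 0.000865

0.000865


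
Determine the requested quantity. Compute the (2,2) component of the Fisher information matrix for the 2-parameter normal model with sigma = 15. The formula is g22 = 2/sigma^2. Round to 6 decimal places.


For the 2-parameter normal family, the Fisher metric has:
  g11 = 1/sigma^2, g22 = 2/sigma^2.
sigma = 15, sigma^2 = 225.
g22 = 0.008889

0.008889


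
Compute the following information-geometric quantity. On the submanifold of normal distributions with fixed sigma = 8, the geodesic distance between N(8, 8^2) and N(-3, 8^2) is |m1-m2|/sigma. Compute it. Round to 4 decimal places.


On the fixed-variance normal subfamily, geodesic distance = |m1-m2|/sigma.
|8 - -3| = 11.
sigma = 8.
d = 11/8 = 1.3750

1.3750


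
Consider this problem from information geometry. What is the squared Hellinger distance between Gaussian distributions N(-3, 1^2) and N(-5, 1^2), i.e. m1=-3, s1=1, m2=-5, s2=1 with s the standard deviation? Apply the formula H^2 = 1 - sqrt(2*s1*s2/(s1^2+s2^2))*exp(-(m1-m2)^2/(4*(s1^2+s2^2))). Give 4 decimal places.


Squared Hellinger distance for Gaussians:
H^2 = 1 - sqrt(2*s1*s2/(s1^2+s2^2)) * exp(-(m1-m2)^2/(4*(s1^2+s2^2))).
s1^2 = 1, s2^2 = 1, s1^2+s2^2 = 2.
sqrt(2*1*1/(2)) = 1.0.
(m1-m2)^2 = (2)^2 = 4.
exp(-4/(4*2)) = exp(-0.5) = 0.606531.
H^2 = 1 - 1.0*0.606531 = 0.3935

0.3935


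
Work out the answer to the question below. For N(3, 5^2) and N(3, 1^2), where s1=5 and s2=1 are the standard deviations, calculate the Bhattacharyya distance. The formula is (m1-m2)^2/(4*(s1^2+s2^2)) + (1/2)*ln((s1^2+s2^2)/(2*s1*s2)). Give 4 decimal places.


Bhattacharyya distance between two Gaussians:
DB = (m1-m2)^2/(4*(s1^2+s2^2)) + (1/2)*ln((s1^2+s2^2)/(2*s1*s2)).
(m1-m2)^2 = (0)^2 = 0.
s1^2+s2^2 = 25 + 1 = 26.
term1 = 0/104 = 0.0.
term2 = 0.5*ln(26/10.0) = 0.477756.
DB = 0.0 + 0.477756 = 0.4778

0.4778


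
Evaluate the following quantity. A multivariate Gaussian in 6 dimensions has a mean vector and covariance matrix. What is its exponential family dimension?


Exponential family dimension calculation:
For 6-dim MVN: mean has 6 params, covariance has 6*7/2 = 21 unique entries.
Total dim = 6 + 21 = 27.

27


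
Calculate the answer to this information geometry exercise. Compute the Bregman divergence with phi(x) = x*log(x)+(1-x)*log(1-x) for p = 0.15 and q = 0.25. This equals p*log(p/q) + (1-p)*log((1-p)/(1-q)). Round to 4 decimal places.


Bregman divergence with negative entropy generator:
D = p*log(p/q) + (1-p)*log((1-p)/(1-q)).
p = 0.15, q = 0.25.
p*log(p/q) = 0.15*log(0.15/0.25) = -0.076624.
(1-p)*log((1-p)/(1-q)) = 0.85*log(0.85/0.75) = 0.106389.
D = -0.076624 + 0.106389 = 0.0298

0.0298


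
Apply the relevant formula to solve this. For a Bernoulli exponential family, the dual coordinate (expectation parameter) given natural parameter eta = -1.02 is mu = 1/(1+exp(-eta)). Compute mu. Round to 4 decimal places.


Dual coordinate (expectation parameter) for Bernoulli:
mu = 1/(1+exp(-eta)).
eta = -1.02.
exp(-eta) = exp(1.02) = 2.773195.
mu = 1/(1+2.773195) = 0.2650

0.2650


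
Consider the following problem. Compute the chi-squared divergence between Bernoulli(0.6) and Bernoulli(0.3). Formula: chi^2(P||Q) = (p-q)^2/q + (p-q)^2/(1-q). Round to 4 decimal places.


Chi-squared divergence between Bernoulli distributions:
chi^2 = (p-q)^2/q + (p-q)^2/(1-q).
p = 0.6, q = 0.3, p-q = 0.3.
(p-q)^2 = 0.09.
term1 = 0.09/0.3 = 0.3.
term2 = 0.09/0.7 = 0.128571.
chi^2 = 0.3 + 0.128571 = 0.4286

0.4286


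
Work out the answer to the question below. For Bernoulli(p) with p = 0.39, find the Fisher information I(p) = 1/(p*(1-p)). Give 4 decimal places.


For Bernoulli(p), Fisher information is I(p) = 1/(p*(1-p)).
p = 0.39, 1-p = 0.61.
p*(1-p) = 0.2379.
I(p) = 1/0.2379 = 4.2034

4.2034


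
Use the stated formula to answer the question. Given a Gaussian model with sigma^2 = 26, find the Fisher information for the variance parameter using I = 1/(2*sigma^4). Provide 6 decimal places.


Fisher information for variance: I(sigma^2) = 1/(2*sigma^4).
sigma^2 = 26, so sigma^4 = 676.
I = 1/(2*676) = 1/1352 = 0.000740

0.000740


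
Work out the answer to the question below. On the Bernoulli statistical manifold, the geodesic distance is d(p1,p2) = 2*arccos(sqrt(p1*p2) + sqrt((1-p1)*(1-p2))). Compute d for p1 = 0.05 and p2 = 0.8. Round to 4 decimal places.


Geodesic distance on Bernoulli manifold:
d(p1,p2) = 2*arccos(sqrt(p1*p2) + sqrt((1-p1)*(1-p2))).
sqrt(p1*p2) = sqrt(0.05*0.8) = 0.2.
sqrt((1-p1)*(1-p2)) = sqrt(0.95*0.2) = 0.43589.
arg = 0.2 + 0.43589 = 0.63589.
d = 2*arccos(0.63589) = 1.7633

1.7633


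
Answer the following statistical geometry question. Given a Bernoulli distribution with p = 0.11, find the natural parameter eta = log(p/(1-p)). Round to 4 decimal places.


Natural parameter for Bernoulli: eta = log(p/(1-p)).
p = 0.11, 1-p = 0.89.
p/(1-p) = 0.123596.
eta = log(0.123596) = -2.0907

-2.0907


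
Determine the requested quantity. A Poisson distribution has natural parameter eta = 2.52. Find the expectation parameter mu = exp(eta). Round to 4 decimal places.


Expectation parameter for Poisson exponential family:
mu = exp(eta).
eta = 2.52.
mu = exp(2.52) = 12.4286

12.4286


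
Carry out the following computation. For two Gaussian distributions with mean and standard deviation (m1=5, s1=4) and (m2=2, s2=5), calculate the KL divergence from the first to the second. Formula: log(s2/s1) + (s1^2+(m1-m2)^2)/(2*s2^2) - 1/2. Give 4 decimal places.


KL divergence between normal distributions:
KL = log(s2/s1) + (s1^2 + (m1-m2)^2)/(2*s2^2) - 1/2.
log(5/4) = 0.223144.
(4^2 + (5-2)^2)/(2*5^2) = (16 + 9)/50 = 0.5.
KL = 0.223144 + 0.5 - 0.5 = 0.2231

0.2231


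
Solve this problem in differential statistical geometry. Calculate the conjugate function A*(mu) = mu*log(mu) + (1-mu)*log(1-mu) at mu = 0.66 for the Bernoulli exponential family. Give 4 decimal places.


Legendre transform for Bernoulli:
A*(mu) = mu*log(mu) + (1-mu)*log(1-mu).
mu = 0.66, 1-mu = 0.34.
mu*log(mu) = 0.66*log(0.66) = -0.27424.
(1-mu)*log(1-mu) = 0.34*log(0.34) = -0.366795.
A* = -0.27424 + -0.366795 = -0.6410

-0.6410


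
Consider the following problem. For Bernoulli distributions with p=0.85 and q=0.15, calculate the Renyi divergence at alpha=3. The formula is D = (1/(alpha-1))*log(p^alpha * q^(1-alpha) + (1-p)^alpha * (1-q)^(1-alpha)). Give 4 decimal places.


Renyi divergence of order alpha between Bernoulli distributions:
D = (1/(alpha-1))*log(p^alpha * q^(1-alpha) + (1-p)^alpha * (1-q)^(1-alpha)).
alpha = 3, p = 0.85, q = 0.15.
p^alpha * q^(1-alpha) = 0.85^3 * 0.15^-2 = 27.294444.
(1-p)^alpha * (1-q)^(1-alpha) = 0.15^3 * 0.85^-2 = 0.004671.
sum = 27.294444 + 0.004671 = 27.299116.
D = (1/2)*log(27.299116) = 1.6534

1.6534


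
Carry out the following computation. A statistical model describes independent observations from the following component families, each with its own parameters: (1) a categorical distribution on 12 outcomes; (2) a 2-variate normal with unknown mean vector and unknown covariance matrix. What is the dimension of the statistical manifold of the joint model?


The dimension of a statistical manifold equals the number of free
(independent) real parameters of the model. For a product of independent
blocks the parameter counts add.
- categorical on 12 outcomes (probabilities sum to 1): 12-1 = 11.
- 2-variate normal: 2 (mean) + 2*3/2 = 3 (symmetric covariance) = 5.
Total = 11 + 5 = 16.
Dimension = 16

16


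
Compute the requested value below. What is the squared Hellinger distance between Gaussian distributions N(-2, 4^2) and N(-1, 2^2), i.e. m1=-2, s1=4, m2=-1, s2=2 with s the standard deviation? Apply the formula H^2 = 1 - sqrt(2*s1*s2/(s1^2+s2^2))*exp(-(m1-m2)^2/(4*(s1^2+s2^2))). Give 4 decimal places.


Squared Hellinger distance for Gaussians:
H^2 = 1 - sqrt(2*s1*s2/(s1^2+s2^2)) * exp(-(m1-m2)^2/(4*(s1^2+s2^2))).
s1^2 = 16, s2^2 = 4, s1^2+s2^2 = 20.
sqrt(2*4*2/(20)) = 0.894427.
(m1-m2)^2 = (-1)^2 = 1.
exp(-1/(4*20)) = exp(-0.0125) = 0.987578.
H^2 = 1 - 0.894427*0.987578 = 0.1167

0.1167


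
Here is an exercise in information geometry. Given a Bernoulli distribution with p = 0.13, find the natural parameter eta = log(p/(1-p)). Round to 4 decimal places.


Natural parameter for Bernoulli: eta = log(p/(1-p)).
p = 0.13, 1-p = 0.87.
p/(1-p) = 0.149425.
eta = log(0.149425) = -1.9010

-1.9010


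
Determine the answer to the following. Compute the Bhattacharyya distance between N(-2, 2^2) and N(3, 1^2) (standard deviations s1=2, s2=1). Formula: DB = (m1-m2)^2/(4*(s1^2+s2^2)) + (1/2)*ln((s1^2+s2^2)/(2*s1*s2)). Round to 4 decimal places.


Bhattacharyya distance between two Gaussians:
DB = (m1-m2)^2/(4*(s1^2+s2^2)) + (1/2)*ln((s1^2+s2^2)/(2*s1*s2)).
(m1-m2)^2 = (-5)^2 = 25.
s1^2+s2^2 = 4 + 1 = 5.
term1 = 25/20 = 1.25.
term2 = 0.5*ln(5/4.0) = 0.111572.
DB = 1.25 + 0.111572 = 1.3616

1.3616


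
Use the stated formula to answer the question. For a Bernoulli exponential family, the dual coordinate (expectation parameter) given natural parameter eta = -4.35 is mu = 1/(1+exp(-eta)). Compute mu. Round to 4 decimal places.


Dual coordinate (expectation parameter) for Bernoulli:
mu = 1/(1+exp(-eta)).
eta = -4.35.
exp(-eta) = exp(4.35) = 77.478463.
mu = 1/(1+77.478463) = 0.0127

0.0127


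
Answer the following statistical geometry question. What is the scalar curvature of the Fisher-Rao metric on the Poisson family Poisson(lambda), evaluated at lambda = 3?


This family has a single free parameter, so its statistical manifold
is 1-dimensional. The Riemann curvature tensor of any 1-dimensional
Riemannian manifold vanishes identically, so R = 0.

0


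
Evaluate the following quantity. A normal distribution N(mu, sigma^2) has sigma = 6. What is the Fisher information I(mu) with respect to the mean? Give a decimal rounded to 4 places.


The Fisher information for the mean of a normal distribution is I(mu) = 1/sigma^2.
sigma = 6, so sigma^2 = 36.
I(mu) = 1/36 = 0.0278

0.0278


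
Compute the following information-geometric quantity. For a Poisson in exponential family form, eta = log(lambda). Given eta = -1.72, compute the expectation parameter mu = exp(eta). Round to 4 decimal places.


Expectation parameter for Poisson exponential family:
mu = exp(eta).
eta = -1.72.
mu = exp(-1.72) = 0.1791

0.1791


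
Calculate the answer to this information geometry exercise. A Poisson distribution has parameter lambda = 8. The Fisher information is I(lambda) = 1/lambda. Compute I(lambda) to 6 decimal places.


Fisher information for Poisson: I(lambda) = 1/lambda.
lambda = 8.
I(lambda) = 1/8 = 0.125000

0.125000


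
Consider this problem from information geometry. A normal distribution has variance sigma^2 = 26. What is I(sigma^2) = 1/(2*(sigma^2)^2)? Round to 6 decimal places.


Fisher information for variance: I(sigma^2) = 1/(2*sigma^4).
sigma^2 = 26, so sigma^4 = 676.
I = 1/(2*676) = 1/1352 = 0.000740

0.000740


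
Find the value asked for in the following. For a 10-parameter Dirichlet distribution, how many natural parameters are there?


Exponential family dimension calculation:
Dirichlet with 10 components has 10 natural parameters.

10


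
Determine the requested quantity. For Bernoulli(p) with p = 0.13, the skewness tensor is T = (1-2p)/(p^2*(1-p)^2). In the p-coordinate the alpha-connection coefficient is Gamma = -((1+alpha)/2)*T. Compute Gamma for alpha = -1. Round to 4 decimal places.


Skewness (Amari-Chentsov) tensor: T = (1-2p)/(p^2*(1-p)^2).
p = 0.13, 1-2p = 0.74, p^2 = 0.0169, (1-p)^2 = 0.7569.
T = 0.74/(0.0169 * 0.7569) = 57.850419.
In the p-coordinate, Gamma^(alpha) = Gamma^(0) - (alpha/2)*T with Gamma^(0) = (1/2)*g'(p) = -T/2,
so Gamma^(alpha) = -((1+alpha)/2)*T.
alpha = -1, -(1+alpha)/2 = 0.0.
Gamma = 0.0 * 57.850419 = 0.0000

0.0000


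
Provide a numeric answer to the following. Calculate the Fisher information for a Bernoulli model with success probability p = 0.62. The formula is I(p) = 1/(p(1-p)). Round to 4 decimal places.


For Bernoulli(p), Fisher information is I(p) = 1/(p*(1-p)).
p = 0.62, 1-p = 0.38.
p*(1-p) = 0.2356.
I(p) = 1/0.2356 = 4.2445

4.2445


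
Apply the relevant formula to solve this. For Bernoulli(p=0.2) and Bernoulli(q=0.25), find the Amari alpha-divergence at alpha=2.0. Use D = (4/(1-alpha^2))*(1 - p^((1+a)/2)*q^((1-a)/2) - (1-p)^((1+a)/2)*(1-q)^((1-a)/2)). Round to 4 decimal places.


Amari alpha-divergence:
D = (4/(1-alpha^2))*(1 - p^((1+a)/2)*q^((1-a)/2) - (1-p)^((1+a)/2)*(1-q)^((1-a)/2)).
alpha = 2.0, p = 0.2, q = 0.25.
e1 = (1+alpha)/2 = 1.5, e2 = (1-alpha)/2 = -0.5.
t1 = p^e1 * q^e2 = 0.2^1.5 * 0.25^-0.5 = 0.178885.
t2 = (1-p)^e1 * (1-q)^e2 = 0.8^1.5 * 0.75^-0.5 = 0.826236.
4/(1-alpha^2) = -1.333333.
D = -1.333333*(1 - 0.178885 - 0.826236) = 0.0068

0.0068


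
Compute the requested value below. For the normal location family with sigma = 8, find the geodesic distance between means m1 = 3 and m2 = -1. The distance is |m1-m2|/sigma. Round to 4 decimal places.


On the fixed-variance normal subfamily, geodesic distance = |m1-m2|/sigma.
|3 - -1| = 4.
sigma = 8.
d = 4/8 = 0.5000

0.5000


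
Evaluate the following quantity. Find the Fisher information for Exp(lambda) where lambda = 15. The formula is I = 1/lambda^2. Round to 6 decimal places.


Fisher information for exponential: I(lambda) = 1/lambda^2.
lambda = 15, lambda^2 = 225.
I = 1/225 = 0.004444

0.004444


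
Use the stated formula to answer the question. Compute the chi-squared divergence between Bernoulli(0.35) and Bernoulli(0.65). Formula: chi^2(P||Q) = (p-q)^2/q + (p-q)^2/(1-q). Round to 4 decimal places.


Chi-squared divergence between Bernoulli distributions:
chi^2 = (p-q)^2/q + (p-q)^2/(1-q).
p = 0.35, q = 0.65, p-q = -0.3.
(p-q)^2 = 0.09.
term1 = 0.09/0.65 = 0.138462.
term2 = 0.09/0.35 = 0.257143.
chi^2 = 0.138462 + 0.257143 = 0.3956

0.3956


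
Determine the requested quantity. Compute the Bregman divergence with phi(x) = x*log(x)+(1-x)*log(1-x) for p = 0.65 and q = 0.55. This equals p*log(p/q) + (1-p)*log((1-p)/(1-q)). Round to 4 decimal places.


Bregman divergence with negative entropy generator:
D = p*log(p/q) + (1-p)*log((1-p)/(1-q)).
p = 0.65, q = 0.55.
p*log(p/q) = 0.65*log(0.65/0.55) = 0.108585.
(1-p)*log((1-p)/(1-q)) = 0.35*log(0.35/0.45) = -0.08796.
D = 0.108585 + -0.08796 = 0.0206

0.0206


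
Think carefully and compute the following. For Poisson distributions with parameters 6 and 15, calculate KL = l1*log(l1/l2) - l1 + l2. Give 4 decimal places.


KL divergence for Poisson:
KL = l1*log(l1/l2) - l1 + l2.
l1 = 6, l2 = 15.
log(6/15) = -0.916291.
l1*log(l1/l2) = 6 * -0.916291 = -5.497744.
KL = -5.497744 - 6 + 15 = 3.5023

3.5023


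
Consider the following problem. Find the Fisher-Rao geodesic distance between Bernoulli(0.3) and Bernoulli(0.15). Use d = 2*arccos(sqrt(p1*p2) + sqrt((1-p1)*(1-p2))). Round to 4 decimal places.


Geodesic distance on Bernoulli manifold:
d(p1,p2) = 2*arccos(sqrt(p1*p2) + sqrt((1-p1)*(1-p2))).
sqrt(p1*p2) = sqrt(0.3*0.15) = 0.212132.
sqrt((1-p1)*(1-p2)) = sqrt(0.7*0.85) = 0.771362.
arg = 0.212132 + 0.771362 = 0.983494.
d = 2*arccos(0.983494) = 0.3639

0.3639


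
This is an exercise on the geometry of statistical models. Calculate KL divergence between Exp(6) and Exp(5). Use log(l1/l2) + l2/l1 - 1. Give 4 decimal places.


KL divergence for exponential family:
KL = log(l1/l2) + l2/l1 - 1.
log(6/5) = 0.182322.
5/6 = 0.833333.
KL = 0.182322 + 0.833333 - 1 = 0.0157

0.0157


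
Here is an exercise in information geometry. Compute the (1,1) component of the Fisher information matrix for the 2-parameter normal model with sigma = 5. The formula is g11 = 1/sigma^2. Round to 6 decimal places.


For the 2-parameter normal family, the Fisher metric has:
  g11 = 1/sigma^2, g22 = 2/sigma^2.
sigma = 5, sigma^2 = 25.
g11 = 0.040000

0.040000


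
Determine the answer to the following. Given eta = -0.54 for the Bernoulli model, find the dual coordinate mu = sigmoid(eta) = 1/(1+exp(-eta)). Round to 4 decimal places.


Dual coordinate (expectation parameter) for Bernoulli:
mu = 1/(1+exp(-eta)).
eta = -0.54.
exp(-eta) = exp(0.54) = 1.716007.
mu = 1/(1+1.716007) = 0.3682

0.3682


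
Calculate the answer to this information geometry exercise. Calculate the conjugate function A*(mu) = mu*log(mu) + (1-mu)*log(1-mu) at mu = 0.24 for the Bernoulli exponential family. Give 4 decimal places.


Legendre transform for Bernoulli:
A*(mu) = mu*log(mu) + (1-mu)*log(1-mu).
mu = 0.24, 1-mu = 0.76.
mu*log(mu) = 0.24*log(0.24) = -0.342508.
(1-mu)*log(1-mu) = 0.76*log(0.76) = -0.208572.
A* = -0.342508 + -0.208572 = -0.5511

-0.5511


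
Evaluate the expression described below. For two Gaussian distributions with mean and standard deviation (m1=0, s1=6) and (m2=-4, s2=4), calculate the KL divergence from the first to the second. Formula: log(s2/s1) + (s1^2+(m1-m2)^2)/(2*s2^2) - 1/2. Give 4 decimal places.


KL divergence between normal distributions:
KL = log(s2/s1) + (s1^2 + (m1-m2)^2)/(2*s2^2) - 1/2.
log(4/6) = -0.405465.
(6^2 + (0--4)^2)/(2*4^2) = (36 + 16)/32 = 1.625.
KL = -0.405465 + 1.625 - 0.5 = 0.7195

0.7195


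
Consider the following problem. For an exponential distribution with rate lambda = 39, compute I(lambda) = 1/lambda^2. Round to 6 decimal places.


Fisher information for exponential: I(lambda) = 1/lambda^2.
lambda = 39, lambda^2 = 1521.
I = 1/1521 = 0.000657

0.000657


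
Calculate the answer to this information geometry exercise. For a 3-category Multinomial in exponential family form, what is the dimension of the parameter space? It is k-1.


Exponential family dimension calculation:
For Multinomial with k=3 categories, dim = k-1 = 2.

2


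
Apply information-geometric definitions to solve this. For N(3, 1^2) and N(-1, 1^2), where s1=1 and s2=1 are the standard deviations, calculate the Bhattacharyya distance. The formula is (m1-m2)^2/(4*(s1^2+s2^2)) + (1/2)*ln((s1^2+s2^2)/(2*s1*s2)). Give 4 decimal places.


Bhattacharyya distance between two Gaussians:
DB = (m1-m2)^2/(4*(s1^2+s2^2)) + (1/2)*ln((s1^2+s2^2)/(2*s1*s2)).
(m1-m2)^2 = (4)^2 = 16.
s1^2+s2^2 = 1 + 1 = 2.
term1 = 16/8 = 2.0.
term2 = 0.5*ln(2/2.0) = 0.0.
DB = 2.0 + 0.0 = 2.0000

2.0000


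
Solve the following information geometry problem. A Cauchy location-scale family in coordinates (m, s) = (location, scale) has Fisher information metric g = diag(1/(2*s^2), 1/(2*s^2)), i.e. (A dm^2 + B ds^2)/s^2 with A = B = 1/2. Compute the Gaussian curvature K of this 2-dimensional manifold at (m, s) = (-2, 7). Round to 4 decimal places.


The metric has the form g = (A dm^2 + B ds^2)/s^2 with A = 1/2, B = 1/2.
Substitute u = sqrt(A/B)*m: g = B*(du^2 + ds^2)/s^2, i.e. B times the
Poincare upper half-plane metric, which has constant Gaussian curvature -1.
Scaling a 2D metric by a constant c divides the Gaussian curvature by c,
so K = -1/B = -1/(1/2) = -2.0000 everywhere (the point (m, s) = (-2, 7) is irrelevant:
the curvature is constant).
The requested Gaussian curvature is K = -2.0000.

-2.0000


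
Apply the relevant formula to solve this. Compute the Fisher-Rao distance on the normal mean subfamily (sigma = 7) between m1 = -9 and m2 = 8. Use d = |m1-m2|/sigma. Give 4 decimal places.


On the fixed-variance normal subfamily, geodesic distance = |m1-m2|/sigma.
|-9 - 8| = 17.
sigma = 7.
d = 17/7 = 2.4286

2.4286


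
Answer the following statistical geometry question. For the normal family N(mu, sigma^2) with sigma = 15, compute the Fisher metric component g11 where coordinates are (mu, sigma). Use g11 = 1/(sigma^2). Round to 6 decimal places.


For the 2-parameter normal family, the Fisher metric has:
  g11 = 1/sigma^2, g22 = 2/sigma^2.
sigma = 15, sigma^2 = 225.
g11 = 0.004444

0.004444


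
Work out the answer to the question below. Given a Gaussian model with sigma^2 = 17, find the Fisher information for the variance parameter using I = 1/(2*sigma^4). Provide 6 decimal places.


Fisher information for variance: I(sigma^2) = 1/(2*sigma^4).
sigma^2 = 17, so sigma^4 = 289.
I = 1/(2*289) = 1/578 = 0.001730

0.001730


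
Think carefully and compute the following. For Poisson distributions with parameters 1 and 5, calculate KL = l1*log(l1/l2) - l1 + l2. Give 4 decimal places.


KL divergence for Poisson:
KL = l1*log(l1/l2) - l1 + l2.
l1 = 1, l2 = 5.
log(1/5) = -1.609438.
l1*log(l1/l2) = 1 * -1.609438 = -1.609438.
KL = -1.609438 - 1 + 5 = 2.3906

2.3906


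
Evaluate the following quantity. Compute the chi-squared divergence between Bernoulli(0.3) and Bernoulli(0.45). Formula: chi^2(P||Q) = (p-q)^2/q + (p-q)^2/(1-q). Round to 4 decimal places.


Chi-squared divergence between Bernoulli distributions:
chi^2 = (p-q)^2/q + (p-q)^2/(1-q).
p = 0.3, q = 0.45, p-q = -0.15.
(p-q)^2 = 0.0225.
term1 = 0.0225/0.45 = 0.05.
term2 = 0.0225/0.55 = 0.040909.
chi^2 = 0.05 + 0.040909 = 0.0909

0.0909


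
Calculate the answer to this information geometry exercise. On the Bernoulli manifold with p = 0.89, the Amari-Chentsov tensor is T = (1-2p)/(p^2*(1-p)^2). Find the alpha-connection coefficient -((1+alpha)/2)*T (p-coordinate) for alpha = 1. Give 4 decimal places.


Skewness (Amari-Chentsov) tensor: T = (1-2p)/(p^2*(1-p)^2).
p = 0.89, 1-2p = -0.78, p^2 = 0.7921, (1-p)^2 = 0.0121.
T = -0.78/(0.7921 * 0.0121) = -81.382161.
In the p-coordinate, Gamma^(alpha) = Gamma^(0) - (alpha/2)*T with Gamma^(0) = (1/2)*g'(p) = -T/2,
so Gamma^(alpha) = -((1+alpha)/2)*T.
alpha = 1, -(1+alpha)/2 = -1.0.
Gamma = -1.0 * -81.382161 = 81.3822

81.3822


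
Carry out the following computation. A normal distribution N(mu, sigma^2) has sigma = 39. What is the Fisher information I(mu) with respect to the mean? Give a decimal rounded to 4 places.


The Fisher information for the mean of a normal distribution is I(mu) = 1/sigma^2.
sigma = 39, so sigma^2 = 1521.
I(mu) = 1/1521 = 0.0007

0.0007


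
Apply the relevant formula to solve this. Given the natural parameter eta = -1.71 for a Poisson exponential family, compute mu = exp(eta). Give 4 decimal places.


Expectation parameter for Poisson exponential family:
mu = exp(eta).
eta = -1.71.
mu = exp(-1.71) = 0.1809

0.1809


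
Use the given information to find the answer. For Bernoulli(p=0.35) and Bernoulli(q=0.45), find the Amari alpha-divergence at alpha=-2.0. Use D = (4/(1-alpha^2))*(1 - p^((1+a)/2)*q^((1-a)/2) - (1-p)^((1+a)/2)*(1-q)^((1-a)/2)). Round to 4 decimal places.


Amari alpha-divergence:
D = (4/(1-alpha^2))*(1 - p^((1+a)/2)*q^((1-a)/2) - (1-p)^((1+a)/2)*(1-q)^((1-a)/2)).
alpha = -2.0, p = 0.35, q = 0.45.
e1 = (1+alpha)/2 = -0.5, e2 = (1-alpha)/2 = 1.5.
t1 = p^e1 * q^e2 = 0.35^-0.5 * 0.45^1.5 = 0.510252.
t2 = (1-p)^e1 * (1-q)^e2 = 0.65^-0.5 * 0.55^1.5 = 0.505926.
4/(1-alpha^2) = -1.333333.
D = -1.333333*(1 - 0.510252 - 0.505926) = 0.0216

0.0216


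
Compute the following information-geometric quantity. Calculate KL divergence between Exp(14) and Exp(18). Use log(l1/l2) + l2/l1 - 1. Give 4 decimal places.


KL divergence for exponential family:
KL = log(l1/l2) + l2/l1 - 1.
log(14/18) = -0.251314.
18/14 = 1.285714.
KL = -0.251314 + 1.285714 - 1 = 0.0344

0.0344


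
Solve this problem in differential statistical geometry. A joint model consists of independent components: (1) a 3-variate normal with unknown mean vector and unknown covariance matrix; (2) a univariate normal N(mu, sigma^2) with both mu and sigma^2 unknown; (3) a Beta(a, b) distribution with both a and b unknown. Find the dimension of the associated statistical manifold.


The dimension of a statistical manifold equals the number of free
(independent) real parameters of the model. For a product of independent
blocks the parameter counts add.
- 3-variate normal: 3 (mean) + 3*4/2 = 6 (symmetric covariance) = 9.
- normal (mu, sigma^2): 2.
- Beta (a, b): 2.
Total = 9 + 2 + 2 = 13.
Dimension = 13

13


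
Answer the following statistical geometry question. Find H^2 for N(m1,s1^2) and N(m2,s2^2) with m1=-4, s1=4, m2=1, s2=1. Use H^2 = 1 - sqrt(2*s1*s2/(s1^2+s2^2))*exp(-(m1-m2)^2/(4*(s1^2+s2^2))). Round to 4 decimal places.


Squared Hellinger distance for Gaussians:
H^2 = 1 - sqrt(2*s1*s2/(s1^2+s2^2)) * exp(-(m1-m2)^2/(4*(s1^2+s2^2))).
s1^2 = 16, s2^2 = 1, s1^2+s2^2 = 17.
sqrt(2*4*1/(17)) = 0.685994.
(m1-m2)^2 = (-5)^2 = 25.
exp(-25/(4*17)) = exp(-0.367647) = 0.692362.
H^2 = 1 - 0.685994*0.692362 = 0.5250

0.5250
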